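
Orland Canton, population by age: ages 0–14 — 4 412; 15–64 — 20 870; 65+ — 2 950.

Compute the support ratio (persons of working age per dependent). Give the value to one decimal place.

Support ratio: 2.8

Support ratio = 20 870 / (4 412 + 2 950) = 20 870 / 7 362 = 2.8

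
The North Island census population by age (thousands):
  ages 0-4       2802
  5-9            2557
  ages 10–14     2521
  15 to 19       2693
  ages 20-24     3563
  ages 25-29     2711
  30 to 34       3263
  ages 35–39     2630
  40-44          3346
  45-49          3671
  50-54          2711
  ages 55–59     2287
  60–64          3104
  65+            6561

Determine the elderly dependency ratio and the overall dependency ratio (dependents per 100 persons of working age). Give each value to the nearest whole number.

0–14: 2802 + 2557 + 2521 = 7880
15–64: 2693 + 3563 + 2711 + 3263 + 2630 + 3346 + 3671 + 2711 + 2287 + 3104 = 29979
65+: 6561
Old-age dependency ratio = 6561 / 29979 × 100 = 22
Total dependency ratio = (7880 + 6561) / 29979 × 100 = 14441 / 29979 × 100 = 48

Old-age dependency ratio: 22
Total dependency ratio: 48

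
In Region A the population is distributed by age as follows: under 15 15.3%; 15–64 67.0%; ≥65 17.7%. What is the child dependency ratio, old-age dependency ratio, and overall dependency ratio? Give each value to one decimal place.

Youth dependency ratio: 22.8
Old-age dependency ratio: 26.4
Total dependency ratio: 49.3

Youth dependency ratio = 15.3 / 67.0 × 100 = 22.8
Old-age dependency ratio = 17.7 / 67.0 × 100 = 26.4
Total dependency ratio = (15.3 + 17.7) / 67.0 × 100 = 33.0 / 67.0 × 100 = 49.3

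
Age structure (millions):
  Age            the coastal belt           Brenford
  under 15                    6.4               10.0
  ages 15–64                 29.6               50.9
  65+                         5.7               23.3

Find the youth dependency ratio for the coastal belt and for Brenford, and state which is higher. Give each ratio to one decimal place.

the coastal belt: 6.4 / 29.6 × 100 = 21.6
Brenford: 10.0 / 50.9 × 100 = 19.6

the coastal belt: 21.6
Brenford: 19.6
Higher: the coastal belt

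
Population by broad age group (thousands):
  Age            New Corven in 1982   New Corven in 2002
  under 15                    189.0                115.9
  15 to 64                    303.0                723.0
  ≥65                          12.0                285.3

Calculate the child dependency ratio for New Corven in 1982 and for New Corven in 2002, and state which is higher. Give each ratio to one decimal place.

New Corven in 1982: 189.0 / 303.0 × 100 = 62.4
New Corven in 2002: 115.9 / 723.0 × 100 = 16.0

New Corven in 1982: 62.4
New Corven in 2002: 16.0
Higher: New Corven in 1982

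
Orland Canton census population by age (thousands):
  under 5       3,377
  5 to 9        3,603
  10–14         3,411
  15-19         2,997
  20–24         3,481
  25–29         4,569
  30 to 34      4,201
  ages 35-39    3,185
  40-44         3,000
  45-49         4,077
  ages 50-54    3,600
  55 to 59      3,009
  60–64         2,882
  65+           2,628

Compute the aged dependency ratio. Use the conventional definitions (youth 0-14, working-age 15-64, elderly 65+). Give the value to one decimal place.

Old-age dependency ratio: 7.5

0–14: 3,377 + 3,603 + 3,411 = 10,391
15–64: 2,997 + 3,481 + 4,569 + 4,201 + 3,185 + 3,000 + 4,077 + 3,600 + 3,009 + 2,882 = 35,001
65+: 2,628
Old-age dependency ratio = 2,628 / 35,001 × 100 = 7.5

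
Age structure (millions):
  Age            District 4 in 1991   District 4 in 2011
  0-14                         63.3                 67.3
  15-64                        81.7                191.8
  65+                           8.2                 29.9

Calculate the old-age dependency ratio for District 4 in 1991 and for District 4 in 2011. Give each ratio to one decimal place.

District 4 in 1991: 10.0
District 4 in 2011: 15.6

District 4 in 1991: 8.2 / 81.7 × 100 = 10.0
District 4 in 2011: 29.9 / 191.8 × 100 = 15.6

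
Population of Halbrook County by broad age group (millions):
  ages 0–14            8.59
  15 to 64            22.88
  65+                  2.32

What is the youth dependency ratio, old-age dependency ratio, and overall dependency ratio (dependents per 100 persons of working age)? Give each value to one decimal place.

Youth dependency ratio = 8.59 / 22.88 × 100 = 37.5
Old-age dependency ratio = 2.32 / 22.88 × 100 = 10.1
Total dependency ratio = (8.59 + 2.32) / 22.88 × 100 = 10.91 / 22.88 × 100 = 47.7

Youth dependency ratio: 37.5
Old-age dependency ratio: 10.1
Total dependency ratio: 47.7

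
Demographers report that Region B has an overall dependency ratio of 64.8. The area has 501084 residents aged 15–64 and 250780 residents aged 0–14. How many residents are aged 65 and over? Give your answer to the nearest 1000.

Total dependency ratio = (youth + elderly) / working-age × 100
64.8 = (250780 + E) / 501084 × 100
⇒ 74000

Aged 65 and over: 74000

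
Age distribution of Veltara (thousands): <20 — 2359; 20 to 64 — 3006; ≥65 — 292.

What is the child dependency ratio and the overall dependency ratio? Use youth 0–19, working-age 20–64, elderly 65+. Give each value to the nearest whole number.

Youth dependency ratio: 78
Total dependency ratio: 88

Youth dependency ratio = 2359 / 3006 × 100 = 78
Total dependency ratio = (2359 + 292) / 3006 × 100 = 2651 / 3006 × 100 = 88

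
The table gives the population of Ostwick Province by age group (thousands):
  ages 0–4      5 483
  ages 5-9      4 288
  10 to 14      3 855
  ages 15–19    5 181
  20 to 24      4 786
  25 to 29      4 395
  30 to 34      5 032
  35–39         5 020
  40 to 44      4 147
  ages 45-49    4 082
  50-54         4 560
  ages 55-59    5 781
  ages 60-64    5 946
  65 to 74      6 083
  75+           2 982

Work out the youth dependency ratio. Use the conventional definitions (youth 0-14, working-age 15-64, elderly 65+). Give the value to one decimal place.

0–14: 5 483 + 4 288 + 3 855 = 13 626
15–64: 5 181 + 4 786 + 4 395 + 5 032 + 5 020 + 4 147 + 4 082 + 4 560 + 5 781 + 5 946 = 48 930
65+: 6 083 + 2 982 = 9 065
Youth dependency ratio = 13 626 / 48 930 × 100 = 27.8

Youth dependency ratio: 27.8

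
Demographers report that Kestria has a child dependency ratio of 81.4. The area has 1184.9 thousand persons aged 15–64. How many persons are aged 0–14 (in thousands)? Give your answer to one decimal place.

Youth dependency ratio = youth / working-age × 100
81.4 = Y / 1184.9 × 100
⇒ 964.5

Aged 0–14: 964.5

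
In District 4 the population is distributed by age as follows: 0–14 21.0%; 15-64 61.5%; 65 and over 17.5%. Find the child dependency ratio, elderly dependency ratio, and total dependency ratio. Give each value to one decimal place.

Youth dependency ratio = 21.0 / 61.5 × 100 = 34.1
Old-age dependency ratio = 17.5 / 61.5 × 100 = 28.5
Total dependency ratio = (21.0 + 17.5) / 61.5 × 100 = 38.5 / 61.5 × 100 = 62.6

Youth dependency ratio: 34.1
Old-age dependency ratio: 28.5
Total dependency ratio: 62.6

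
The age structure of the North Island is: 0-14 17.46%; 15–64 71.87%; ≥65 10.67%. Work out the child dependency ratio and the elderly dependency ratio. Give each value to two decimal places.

Youth dependency ratio: 24.29
Old-age dependency ratio: 14.85

Youth dependency ratio = 17.46 / 71.87 × 100 = 24.29
Old-age dependency ratio = 10.67 / 71.87 × 100 = 14.85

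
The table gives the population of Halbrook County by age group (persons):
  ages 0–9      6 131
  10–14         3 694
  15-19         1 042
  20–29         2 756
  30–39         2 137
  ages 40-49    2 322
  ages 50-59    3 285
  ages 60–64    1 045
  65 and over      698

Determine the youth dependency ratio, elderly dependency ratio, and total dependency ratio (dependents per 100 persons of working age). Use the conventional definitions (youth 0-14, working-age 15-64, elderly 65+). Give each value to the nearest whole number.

0–14: 6 131 + 3 694 = 9 825
15–64: 1 042 + 2 756 + 2 137 + 2 322 + 3 285 + 1 045 = 12 587
65+: 698
Youth dependency ratio = 9 825 / 12 587 × 100 = 78
Old-age dependency ratio = 698 / 12 587 × 100 = 6
Total dependency ratio = (9 825 + 698) / 12 587 × 100 = 10 523 / 12 587 × 100 = 84

Youth dependency ratio: 78
Old-age dependency ratio: 6
Total dependency ratio: 84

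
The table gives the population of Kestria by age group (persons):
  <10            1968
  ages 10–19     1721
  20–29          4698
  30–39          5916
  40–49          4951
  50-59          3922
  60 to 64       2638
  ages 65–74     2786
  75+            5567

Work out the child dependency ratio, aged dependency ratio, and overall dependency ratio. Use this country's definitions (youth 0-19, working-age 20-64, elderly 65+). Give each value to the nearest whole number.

0–19: 1968 + 1721 = 3689
20–64: 4698 + 5916 + 4951 + 3922 + 2638 = 22125
65+: 2786 + 5567 = 8353
Youth dependency ratio = 3689 / 22125 × 100 = 17
Old-age dependency ratio = 8353 / 22125 × 100 = 38
Total dependency ratio = (3689 + 8353) / 22125 × 100 = 12042 / 22125 × 100 = 54

Youth dependency ratio: 17
Old-age dependency ratio: 38
Total dependency ratio: 54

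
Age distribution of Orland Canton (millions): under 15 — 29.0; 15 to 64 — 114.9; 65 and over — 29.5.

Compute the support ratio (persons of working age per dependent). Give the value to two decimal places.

Support ratio = 114.9 / (29.0 + 29.5) = 114.9 / 58.5 = 1.96

Support ratio: 1.96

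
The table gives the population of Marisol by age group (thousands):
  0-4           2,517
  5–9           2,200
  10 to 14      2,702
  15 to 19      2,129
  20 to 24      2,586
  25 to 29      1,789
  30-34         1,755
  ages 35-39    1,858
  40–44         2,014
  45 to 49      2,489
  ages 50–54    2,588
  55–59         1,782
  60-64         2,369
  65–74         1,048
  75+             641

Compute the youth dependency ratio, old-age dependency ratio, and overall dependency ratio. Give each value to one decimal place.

0–14: 2,517 + 2,200 + 2,702 = 7,419
15–64: 2,129 + 2,586 + 1,789 + 1,755 + 1,858 + 2,014 + 2,489 + 2,588 + 1,782 + 2,369 = 21,359
65+: 1,048 + 641 = 1,689
Youth dependency ratio = 7,419 / 21,359 × 100 = 34.7
Old-age dependency ratio = 1,689 / 21,359 × 100 = 7.9
Total dependency ratio = (7,419 + 1,689) / 21,359 × 100 = 9,108 / 21,359 × 100 = 42.6

Youth dependency ratio: 34.7
Old-age dependency ratio: 7.9
Total dependency ratio: 42.6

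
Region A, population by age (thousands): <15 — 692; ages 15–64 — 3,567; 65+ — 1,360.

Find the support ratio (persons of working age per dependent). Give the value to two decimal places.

Support ratio = 3,567 / (692 + 1,360) = 3,567 / 2,052 = 1.74

Support ratio: 1.74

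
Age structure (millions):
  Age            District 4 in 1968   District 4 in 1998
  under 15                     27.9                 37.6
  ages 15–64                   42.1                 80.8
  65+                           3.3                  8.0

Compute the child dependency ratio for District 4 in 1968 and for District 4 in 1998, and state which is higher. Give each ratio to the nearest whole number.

District 4 in 1968: 66
District 4 in 1998: 47
Higher: District 4 in 1968

District 4 in 1968: 27.9 / 42.1 × 100 = 66
District 4 in 1998: 37.6 / 80.8 × 100 = 47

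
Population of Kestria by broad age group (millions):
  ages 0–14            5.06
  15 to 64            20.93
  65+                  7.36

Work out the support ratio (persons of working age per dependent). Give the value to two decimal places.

Support ratio: 1.69

Support ratio = 20.93 / (5.06 + 7.36) = 20.93 / 12.42 = 1.69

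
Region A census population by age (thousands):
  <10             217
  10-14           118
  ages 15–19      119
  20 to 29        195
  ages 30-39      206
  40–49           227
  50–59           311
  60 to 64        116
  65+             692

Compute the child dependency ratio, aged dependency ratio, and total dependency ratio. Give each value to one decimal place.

Youth dependency ratio: 28.5
Old-age dependency ratio: 58.9
Total dependency ratio: 87.5

0–14: 217 + 118 = 335
15–64: 119 + 195 + 206 + 227 + 311 + 116 = 1 174
65+: 692
Youth dependency ratio = 335 / 1 174 × 100 = 28.5
Old-age dependency ratio = 692 / 1 174 × 100 = 58.9
Total dependency ratio = (335 + 692) / 1 174 × 100 = 1 027 / 1 174 × 100 = 87.5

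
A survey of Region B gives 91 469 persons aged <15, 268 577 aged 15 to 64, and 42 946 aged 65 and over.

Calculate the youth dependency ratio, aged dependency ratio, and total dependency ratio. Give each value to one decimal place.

Youth dependency ratio: 34.1
Old-age dependency ratio: 16.0
Total dependency ratio: 50.0

Youth dependency ratio = 91 469 / 268 577 × 100 = 34.1
Old-age dependency ratio = 42 946 / 268 577 × 100 = 16.0
Total dependency ratio = (91 469 + 42 946) / 268 577 × 100 = 134 415 / 268 577 × 100 = 50.0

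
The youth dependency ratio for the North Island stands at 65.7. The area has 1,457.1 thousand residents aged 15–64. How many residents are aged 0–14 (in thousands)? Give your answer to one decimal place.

Aged 0–14: 957.3

Youth dependency ratio = youth / working-age × 100
65.7 = Y / 1,457.1 × 100
⇒ 957.3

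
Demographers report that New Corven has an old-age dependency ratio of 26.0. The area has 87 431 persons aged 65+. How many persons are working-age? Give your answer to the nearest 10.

Old-age dependency ratio = elderly / working-age × 100
26.0 = 87 431 / W × 100
⇒ 336 270

Working-age: 336 270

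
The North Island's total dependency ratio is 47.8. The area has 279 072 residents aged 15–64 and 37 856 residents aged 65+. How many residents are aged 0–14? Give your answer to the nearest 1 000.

Total dependency ratio = (youth + elderly) / working-age × 100
47.8 = (Y + 37 856) / 279 072 × 100
⇒ 96 000

Aged 0–14: 96 000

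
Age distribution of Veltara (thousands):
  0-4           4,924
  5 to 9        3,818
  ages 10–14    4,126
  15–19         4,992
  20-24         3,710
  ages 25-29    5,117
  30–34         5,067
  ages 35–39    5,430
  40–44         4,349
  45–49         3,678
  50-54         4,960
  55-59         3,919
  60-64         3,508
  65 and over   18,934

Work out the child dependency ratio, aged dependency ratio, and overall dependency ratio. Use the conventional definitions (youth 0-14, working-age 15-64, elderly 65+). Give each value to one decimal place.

0–14: 4,924 + 3,818 + 4,126 = 12,868
15–64: 4,992 + 3,710 + 5,117 + 5,067 + 5,430 + 4,349 + 3,678 + 4,960 + 3,919 + 3,508 = 44,730
65+: 18,934
Youth dependency ratio = 12,868 / 44,730 × 100 = 28.8
Old-age dependency ratio = 18,934 / 44,730 × 100 = 42.3
Total dependency ratio = (12,868 + 18,934) / 44,730 × 100 = 31,802 / 44,730 × 100 = 71.1

Youth dependency ratio: 28.8
Old-age dependency ratio: 42.3
Total dependency ratio: 71.1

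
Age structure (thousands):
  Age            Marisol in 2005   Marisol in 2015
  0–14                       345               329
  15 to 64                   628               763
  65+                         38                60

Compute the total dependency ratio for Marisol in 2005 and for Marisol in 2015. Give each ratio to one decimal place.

Marisol in 2005: 61.0
Marisol in 2015: 51.0

Marisol in 2005: (345 + 38) / 628 × 100 = 383 / 628 × 100 = 61.0
Marisol in 2015: (329 + 60) / 763 × 100 = 389 / 763 × 100 = 51.0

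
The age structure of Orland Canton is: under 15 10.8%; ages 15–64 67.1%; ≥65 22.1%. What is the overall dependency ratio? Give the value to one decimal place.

Total dependency ratio = (10.8 + 22.1) / 67.1 × 100 = 32.9 / 67.1 × 100 = 49.0

Total dependency ratio: 49.0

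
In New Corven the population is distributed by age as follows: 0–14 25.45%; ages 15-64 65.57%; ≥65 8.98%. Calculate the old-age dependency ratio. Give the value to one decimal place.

Old-age dependency ratio = 8.98 / 65.57 × 100 = 13.7

Old-age dependency ratio: 13.7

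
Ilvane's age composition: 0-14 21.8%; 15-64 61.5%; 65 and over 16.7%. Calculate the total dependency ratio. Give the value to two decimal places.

Total dependency ratio: 62.60

Total dependency ratio = (21.8 + 16.7) / 61.5 × 100 = 38.5 / 61.5 × 100 = 62.60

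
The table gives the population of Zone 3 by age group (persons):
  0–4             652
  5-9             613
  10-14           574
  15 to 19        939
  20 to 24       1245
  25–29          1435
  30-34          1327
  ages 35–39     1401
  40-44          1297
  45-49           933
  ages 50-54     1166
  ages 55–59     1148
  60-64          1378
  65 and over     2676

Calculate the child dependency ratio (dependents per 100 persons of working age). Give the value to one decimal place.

Youth dependency ratio: 15.0

0–14: 652 + 613 + 574 = 1839
15–64: 939 + 1245 + 1435 + 1327 + 1401 + 1297 + 933 + 1166 + 1148 + 1378 = 12269
65+: 2676
Youth dependency ratio = 1839 / 12269 × 100 = 15.0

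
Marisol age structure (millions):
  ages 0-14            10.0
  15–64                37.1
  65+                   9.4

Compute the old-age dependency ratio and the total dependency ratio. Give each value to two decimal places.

Old-age dependency ratio: 25.34
Total dependency ratio: 52.29

Old-age dependency ratio = 9.4 / 37.1 × 100 = 25.34
Total dependency ratio = (10.0 + 9.4) / 37.1 × 100 = 19.4 / 37.1 × 100 = 52.29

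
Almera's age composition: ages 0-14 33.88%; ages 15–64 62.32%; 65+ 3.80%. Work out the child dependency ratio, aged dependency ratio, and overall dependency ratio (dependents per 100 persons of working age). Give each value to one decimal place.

Youth dependency ratio = 33.88 / 62.32 × 100 = 54.4
Old-age dependency ratio = 3.80 / 62.32 × 100 = 6.1
Total dependency ratio = (33.88 + 3.80) / 62.32 × 100 = 37.68 / 62.32 × 100 = 60.5

Youth dependency ratio: 54.4
Old-age dependency ratio: 6.1
Total dependency ratio: 60.5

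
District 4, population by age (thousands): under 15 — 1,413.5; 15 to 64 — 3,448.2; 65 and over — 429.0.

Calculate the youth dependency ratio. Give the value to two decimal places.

Youth dependency ratio = 1,413.5 / 3,448.2 × 100 = 40.99

Youth dependency ratio: 40.99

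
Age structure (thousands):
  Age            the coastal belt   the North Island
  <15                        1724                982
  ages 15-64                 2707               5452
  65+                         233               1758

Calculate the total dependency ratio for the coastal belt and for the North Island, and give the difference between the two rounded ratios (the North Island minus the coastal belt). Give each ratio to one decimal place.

the coastal belt: (1724 + 233) / 2707 × 100 = 1957 / 2707 × 100 = 72.3
the North Island: (982 + 1758) / 5452 × 100 = 2740 / 5452 × 100 = 50.3

the coastal belt: 72.3
the North Island: 50.3
Difference: -22.0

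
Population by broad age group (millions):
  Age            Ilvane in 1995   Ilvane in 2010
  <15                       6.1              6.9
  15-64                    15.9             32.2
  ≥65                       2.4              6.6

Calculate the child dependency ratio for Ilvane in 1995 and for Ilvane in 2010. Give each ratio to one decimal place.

Ilvane in 1995: 6.1 / 15.9 × 100 = 38.4
Ilvane in 2010: 6.9 / 32.2 × 100 = 21.4

Ilvane in 1995: 38.4
Ilvane in 2010: 21.4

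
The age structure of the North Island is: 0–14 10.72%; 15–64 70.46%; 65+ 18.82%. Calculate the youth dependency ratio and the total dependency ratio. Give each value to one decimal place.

Youth dependency ratio = 10.72 / 70.46 × 100 = 15.2
Total dependency ratio = (10.72 + 18.82) / 70.46 × 100 = 29.54 / 70.46 × 100 = 41.9

Youth dependency ratio: 15.2
Total dependency ratio: 41.9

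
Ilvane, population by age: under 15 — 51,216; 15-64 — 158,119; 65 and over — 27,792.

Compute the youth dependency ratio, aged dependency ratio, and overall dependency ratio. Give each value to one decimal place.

Youth dependency ratio = 51,216 / 158,119 × 100 = 32.4
Old-age dependency ratio = 27,792 / 158,119 × 100 = 17.6
Total dependency ratio = (51,216 + 27,792) / 158,119 × 100 = 79,008 / 158,119 × 100 = 50.0

Youth dependency ratio: 32.4
Old-age dependency ratio: 17.6
Total dependency ratio: 50.0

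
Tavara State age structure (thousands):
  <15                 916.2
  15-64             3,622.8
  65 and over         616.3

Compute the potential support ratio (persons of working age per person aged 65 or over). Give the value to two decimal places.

Potential support ratio: 5.88

Potential support ratio = 3,622.8 / 616.3 = 5.88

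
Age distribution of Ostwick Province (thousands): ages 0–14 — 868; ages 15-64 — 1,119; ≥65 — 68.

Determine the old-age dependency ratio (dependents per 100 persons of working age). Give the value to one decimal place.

Old-age dependency ratio: 6.1

Old-age dependency ratio = 68 / 1,119 × 100 = 6.1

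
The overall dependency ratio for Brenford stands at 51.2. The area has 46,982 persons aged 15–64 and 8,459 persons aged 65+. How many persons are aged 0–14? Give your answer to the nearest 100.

Total dependency ratio = (youth + elderly) / working-age × 100
51.2 = (Y + 8,459) / 46,982 × 100
⇒ 15,600

Aged 0–14: 15,600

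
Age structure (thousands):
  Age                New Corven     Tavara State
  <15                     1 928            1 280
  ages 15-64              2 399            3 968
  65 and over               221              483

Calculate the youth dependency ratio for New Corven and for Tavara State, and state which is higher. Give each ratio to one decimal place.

New Corven: 1 928 / 2 399 × 100 = 80.4
Tavara State: 1 280 / 3 968 × 100 = 32.3

New Corven: 80.4
Tavara State: 32.3
Higher: New Corven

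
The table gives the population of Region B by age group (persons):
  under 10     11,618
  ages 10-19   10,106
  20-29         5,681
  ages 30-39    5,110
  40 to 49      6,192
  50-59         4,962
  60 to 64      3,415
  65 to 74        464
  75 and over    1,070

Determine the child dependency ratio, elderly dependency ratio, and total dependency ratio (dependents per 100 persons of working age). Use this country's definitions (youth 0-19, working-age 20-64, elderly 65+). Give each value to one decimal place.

0–19: 11,618 + 10,106 = 21,724
20–64: 5,681 + 5,110 + 6,192 + 4,962 + 3,415 = 25,360
65+: 464 + 1,070 = 1,534
Youth dependency ratio = 21,724 / 25,360 × 100 = 85.7
Old-age dependency ratio = 1,534 / 25,360 × 100 = 6.0
Total dependency ratio = (21,724 + 1,534) / 25,360 × 100 = 23,258 / 25,360 × 100 = 91.7

Youth dependency ratio: 85.7
Old-age dependency ratio: 6.0
Total dependency ratio: 91.7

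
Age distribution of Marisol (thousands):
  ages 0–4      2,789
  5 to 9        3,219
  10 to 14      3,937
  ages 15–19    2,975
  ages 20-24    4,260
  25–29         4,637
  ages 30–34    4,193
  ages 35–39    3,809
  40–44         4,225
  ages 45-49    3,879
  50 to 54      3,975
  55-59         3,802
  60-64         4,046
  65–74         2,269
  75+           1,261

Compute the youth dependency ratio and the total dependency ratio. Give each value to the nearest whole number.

0–14: 2,789 + 3,219 + 3,937 = 9,945
15–64: 2,975 + 4,260 + 4,637 + 4,193 + 3,809 + 4,225 + 3,879 + 3,975 + 3,802 + 4,046 = 39,801
65+: 2,269 + 1,261 = 3,530
Youth dependency ratio = 9,945 / 39,801 × 100 = 25
Total dependency ratio = (9,945 + 3,530) / 39,801 × 100 = 13,475 / 39,801 × 100 = 34

Youth dependency ratio: 25
Total dependency ratio: 34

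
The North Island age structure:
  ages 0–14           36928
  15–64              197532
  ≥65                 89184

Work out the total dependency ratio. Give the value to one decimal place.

Total dependency ratio = (36928 + 89184) / 197532 × 100 = 126112 / 197532 × 100 = 63.8

Total dependency ratio: 63.8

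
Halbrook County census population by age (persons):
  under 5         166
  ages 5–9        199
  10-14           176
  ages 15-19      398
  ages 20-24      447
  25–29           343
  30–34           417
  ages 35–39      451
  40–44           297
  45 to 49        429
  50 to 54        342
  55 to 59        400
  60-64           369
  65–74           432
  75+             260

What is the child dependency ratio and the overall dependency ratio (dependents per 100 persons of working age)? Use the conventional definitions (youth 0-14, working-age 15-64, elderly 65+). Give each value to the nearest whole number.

0–14: 166 + 199 + 176 = 541
15–64: 398 + 447 + 343 + 417 + 451 + 297 + 429 + 342 + 400 + 369 = 3893
65+: 432 + 260 = 692
Youth dependency ratio = 541 / 3893 × 100 = 14
Total dependency ratio = (541 + 692) / 3893 × 100 = 1233 / 3893 × 100 = 32

Youth dependency ratio: 14
Total dependency ratio: 32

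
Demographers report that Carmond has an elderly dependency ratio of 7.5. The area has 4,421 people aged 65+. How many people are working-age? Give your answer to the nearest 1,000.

Old-age dependency ratio = elderly / working-age × 100
7.5 = 4,421 / W × 100
⇒ 59,000

Working-age: 59,000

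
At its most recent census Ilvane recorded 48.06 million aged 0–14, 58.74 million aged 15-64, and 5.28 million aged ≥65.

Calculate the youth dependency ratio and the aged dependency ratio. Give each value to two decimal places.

Youth dependency ratio: 81.82
Old-age dependency ratio: 8.99

Youth dependency ratio = 48.06 / 58.74 × 100 = 81.82
Old-age dependency ratio = 5.28 / 58.74 × 100 = 8.99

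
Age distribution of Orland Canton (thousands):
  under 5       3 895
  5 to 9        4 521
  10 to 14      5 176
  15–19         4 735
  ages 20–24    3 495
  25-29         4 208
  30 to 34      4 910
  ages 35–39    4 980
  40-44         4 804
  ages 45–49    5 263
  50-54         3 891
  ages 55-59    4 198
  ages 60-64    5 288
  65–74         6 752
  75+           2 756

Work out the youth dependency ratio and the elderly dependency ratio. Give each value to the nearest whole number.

Youth dependency ratio: 30
Old-age dependency ratio: 21

0–14: 3 895 + 4 521 + 5 176 = 13 592
15–64: 4 735 + 3 495 + 4 208 + 4 910 + 4 980 + 4 804 + 5 263 + 3 891 + 4 198 + 5 288 = 45 772
65+: 6 752 + 2 756 = 9 508
Youth dependency ratio = 13 592 / 45 772 × 100 = 30
Old-age dependency ratio = 9 508 / 45 772 × 100 = 21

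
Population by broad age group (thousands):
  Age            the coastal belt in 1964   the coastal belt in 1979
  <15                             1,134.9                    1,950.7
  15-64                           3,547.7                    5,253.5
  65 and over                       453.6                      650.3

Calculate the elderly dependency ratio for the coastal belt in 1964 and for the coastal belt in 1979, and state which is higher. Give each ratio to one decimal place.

the coastal belt in 1964: 453.6 / 3,547.7 × 100 = 12.8
the coastal belt in 1979: 650.3 / 5,253.5 × 100 = 12.4

the coastal belt in 1964: 12.8
the coastal belt in 1979: 12.4
Higher: the coastal belt in 1964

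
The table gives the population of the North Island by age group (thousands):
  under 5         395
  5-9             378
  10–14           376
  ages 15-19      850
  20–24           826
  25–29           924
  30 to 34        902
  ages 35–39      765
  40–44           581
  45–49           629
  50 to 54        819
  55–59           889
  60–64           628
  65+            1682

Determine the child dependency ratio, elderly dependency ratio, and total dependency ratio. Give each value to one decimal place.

0–14: 395 + 378 + 376 = 1149
15–64: 850 + 826 + 924 + 902 + 765 + 581 + 629 + 819 + 889 + 628 = 7813
65+: 1682
Youth dependency ratio = 1149 / 7813 × 100 = 14.7
Old-age dependency ratio = 1682 / 7813 × 100 = 21.5
Total dependency ratio = (1149 + 1682) / 7813 × 100 = 2831 / 7813 × 100 = 36.2

Youth dependency ratio: 14.7
Old-age dependency ratio: 21.5
Total dependency ratio: 36.2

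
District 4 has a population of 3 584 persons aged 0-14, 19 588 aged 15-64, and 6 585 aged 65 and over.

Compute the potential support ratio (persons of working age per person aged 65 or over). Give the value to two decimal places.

Potential support ratio = 19 588 / 6 585 = 2.97

Potential support ratio: 2.97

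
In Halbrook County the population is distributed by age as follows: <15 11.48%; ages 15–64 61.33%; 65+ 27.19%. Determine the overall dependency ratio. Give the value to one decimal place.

Total dependency ratio = (11.48 + 27.19) / 61.33 × 100 = 38.67 / 61.33 × 100 = 63.1

Total dependency ratio: 63.1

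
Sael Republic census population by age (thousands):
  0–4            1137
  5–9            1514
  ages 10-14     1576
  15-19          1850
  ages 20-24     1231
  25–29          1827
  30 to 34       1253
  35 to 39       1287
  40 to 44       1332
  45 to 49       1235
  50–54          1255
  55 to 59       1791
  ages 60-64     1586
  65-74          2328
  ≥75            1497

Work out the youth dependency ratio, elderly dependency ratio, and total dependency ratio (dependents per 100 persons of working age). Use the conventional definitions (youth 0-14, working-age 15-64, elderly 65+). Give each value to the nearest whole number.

Youth dependency ratio: 29
Old-age dependency ratio: 26
Total dependency ratio: 55

0–14: 1137 + 1514 + 1576 = 4227
15–64: 1850 + 1231 + 1827 + 1253 + 1287 + 1332 + 1235 + 1255 + 1791 + 1586 = 14647
65+: 2328 + 1497 = 3825
Youth dependency ratio = 4227 / 14647 × 100 = 29
Old-age dependency ratio = 3825 / 14647 × 100 = 26
Total dependency ratio = (4227 + 3825) / 14647 × 100 = 8052 / 14647 × 100 = 55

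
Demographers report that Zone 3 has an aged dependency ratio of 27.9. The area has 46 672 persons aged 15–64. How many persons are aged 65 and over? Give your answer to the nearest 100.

Aged 65 and over: 13 000

Old-age dependency ratio = elderly / working-age × 100
27.9 = E / 46 672 × 100
⇒ 13 000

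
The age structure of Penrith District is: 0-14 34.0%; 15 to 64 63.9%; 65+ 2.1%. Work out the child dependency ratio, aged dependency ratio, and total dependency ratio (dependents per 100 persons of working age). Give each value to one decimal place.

Youth dependency ratio = 34.0 / 63.9 × 100 = 53.2
Old-age dependency ratio = 2.1 / 63.9 × 100 = 3.3
Total dependency ratio = (34.0 + 2.1) / 63.9 × 100 = 36.1 / 63.9 × 100 = 56.5

Youth dependency ratio: 53.2
Old-age dependency ratio: 3.3
Total dependency ratio: 56.5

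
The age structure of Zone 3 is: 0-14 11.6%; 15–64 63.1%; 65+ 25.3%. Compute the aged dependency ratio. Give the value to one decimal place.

Old-age dependency ratio = 25.3 / 63.1 × 100 = 40.1

Old-age dependency ratio: 40.1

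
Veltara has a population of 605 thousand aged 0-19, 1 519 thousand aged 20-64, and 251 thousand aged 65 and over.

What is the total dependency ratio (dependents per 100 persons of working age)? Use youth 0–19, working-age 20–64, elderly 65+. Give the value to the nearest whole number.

Total dependency ratio: 56

Total dependency ratio = (605 + 251) / 1 519 × 100 = 856 / 1 519 × 100 = 56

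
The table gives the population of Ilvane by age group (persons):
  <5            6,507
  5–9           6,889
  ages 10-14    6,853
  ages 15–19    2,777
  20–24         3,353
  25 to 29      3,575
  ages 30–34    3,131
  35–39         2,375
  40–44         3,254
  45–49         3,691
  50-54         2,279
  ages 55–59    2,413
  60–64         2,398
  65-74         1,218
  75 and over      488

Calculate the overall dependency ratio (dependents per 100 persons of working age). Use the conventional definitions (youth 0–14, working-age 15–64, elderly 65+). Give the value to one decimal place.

Total dependency ratio: 75.1

0–14: 6,507 + 6,889 + 6,853 = 20,249
15–64: 2,777 + 3,353 + 3,575 + 3,131 + 2,375 + 3,254 + 3,691 + 2,279 + 2,413 + 2,398 = 29,246
65+: 1,218 + 488 = 1,706
Total dependency ratio = (20,249 + 1,706) / 29,246 × 100 = 21,955 / 29,246 × 100 = 75.1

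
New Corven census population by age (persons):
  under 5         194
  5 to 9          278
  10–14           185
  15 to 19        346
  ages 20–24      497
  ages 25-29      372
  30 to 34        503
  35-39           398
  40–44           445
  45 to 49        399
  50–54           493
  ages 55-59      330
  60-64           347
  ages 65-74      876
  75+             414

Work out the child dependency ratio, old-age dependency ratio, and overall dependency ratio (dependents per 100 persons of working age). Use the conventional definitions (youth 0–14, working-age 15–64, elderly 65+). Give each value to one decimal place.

Youth dependency ratio: 15.9
Old-age dependency ratio: 31.2
Total dependency ratio: 47.1

0–14: 194 + 278 + 185 = 657
15–64: 346 + 497 + 372 + 503 + 398 + 445 + 399 + 493 + 330 + 347 = 4130
65+: 876 + 414 = 1290
Youth dependency ratio = 657 / 4130 × 100 = 15.9
Old-age dependency ratio = 1290 / 4130 × 100 = 31.2
Total dependency ratio = (657 + 1290) / 4130 × 100 = 1947 / 4130 × 100 = 47.1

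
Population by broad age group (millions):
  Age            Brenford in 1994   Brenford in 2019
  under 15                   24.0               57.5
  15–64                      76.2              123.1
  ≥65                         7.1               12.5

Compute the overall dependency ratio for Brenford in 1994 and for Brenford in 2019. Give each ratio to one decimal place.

Brenford in 1994: (24.0 + 7.1) / 76.2 × 100 = 31.1 / 76.2 × 100 = 40.8
Brenford in 2019: (57.5 + 12.5) / 123.1 × 100 = 70.0 / 123.1 × 100 = 56.9

Brenford in 1994: 40.8
Brenford in 2019: 56.9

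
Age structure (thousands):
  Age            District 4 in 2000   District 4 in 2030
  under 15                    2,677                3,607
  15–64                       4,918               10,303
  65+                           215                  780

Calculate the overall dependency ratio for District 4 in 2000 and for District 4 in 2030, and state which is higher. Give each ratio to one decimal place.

District 4 in 2000: 58.8
District 4 in 2030: 42.6
Higher: District 4 in 2000

District 4 in 2000: (2,677 + 215) / 4,918 × 100 = 2,892 / 4,918 × 100 = 58.8
District 4 in 2030: (3,607 + 780) / 10,303 × 100 = 4,387 / 10,303 × 100 = 42.6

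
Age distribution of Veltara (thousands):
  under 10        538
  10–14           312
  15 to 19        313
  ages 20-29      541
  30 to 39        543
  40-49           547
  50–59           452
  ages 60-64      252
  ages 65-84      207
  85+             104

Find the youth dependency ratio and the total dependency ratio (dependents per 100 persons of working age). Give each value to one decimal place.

0–14: 538 + 312 = 850
15–64: 313 + 541 + 543 + 547 + 452 + 252 = 2,648
65+: 207 + 104 = 311
Youth dependency ratio = 850 / 2,648 × 100 = 32.1
Total dependency ratio = (850 + 311) / 2,648 × 100 = 1,161 / 2,648 × 100 = 43.8

Youth dependency ratio: 32.1
Total dependency ratio: 43.8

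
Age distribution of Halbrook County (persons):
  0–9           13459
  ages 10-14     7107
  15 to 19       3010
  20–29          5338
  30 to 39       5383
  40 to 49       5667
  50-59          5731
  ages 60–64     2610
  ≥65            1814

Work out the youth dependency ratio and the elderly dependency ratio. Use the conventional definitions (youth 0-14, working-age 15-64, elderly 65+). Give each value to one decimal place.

0–14: 13459 + 7107 = 20566
15–64: 3010 + 5338 + 5383 + 5667 + 5731 + 2610 = 27739
65+: 1814
Youth dependency ratio = 20566 / 27739 × 100 = 74.1
Old-age dependency ratio = 1814 / 27739 × 100 = 6.5

Youth dependency ratio: 74.1
Old-age dependency ratio: 6.5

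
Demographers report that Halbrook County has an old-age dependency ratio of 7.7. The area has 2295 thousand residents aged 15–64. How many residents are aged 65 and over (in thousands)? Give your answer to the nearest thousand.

Old-age dependency ratio = elderly / working-age × 100
7.7 = E / 2295 × 100
⇒ 177

Aged 65 and over: 177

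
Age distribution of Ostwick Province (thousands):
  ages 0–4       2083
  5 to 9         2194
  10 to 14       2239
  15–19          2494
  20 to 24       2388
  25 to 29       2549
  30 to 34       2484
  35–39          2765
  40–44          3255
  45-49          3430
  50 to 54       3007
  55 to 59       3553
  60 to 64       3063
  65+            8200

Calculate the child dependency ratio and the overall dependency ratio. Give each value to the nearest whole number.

Youth dependency ratio: 22
Total dependency ratio: 51

0–14: 2083 + 2194 + 2239 = 6516
15–64: 2494 + 2388 + 2549 + 2484 + 2765 + 3255 + 3430 + 3007 + 3553 + 3063 = 28988
65+: 8200
Youth dependency ratio = 6516 / 28988 × 100 = 22
Total dependency ratio = (6516 + 8200) / 28988 × 100 = 14716 / 28988 × 100 = 51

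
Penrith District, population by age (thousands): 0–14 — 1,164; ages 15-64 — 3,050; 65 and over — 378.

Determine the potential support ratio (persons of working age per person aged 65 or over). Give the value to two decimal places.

Potential support ratio = 3,050 / 378 = 8.07

Potential support ratio: 8.07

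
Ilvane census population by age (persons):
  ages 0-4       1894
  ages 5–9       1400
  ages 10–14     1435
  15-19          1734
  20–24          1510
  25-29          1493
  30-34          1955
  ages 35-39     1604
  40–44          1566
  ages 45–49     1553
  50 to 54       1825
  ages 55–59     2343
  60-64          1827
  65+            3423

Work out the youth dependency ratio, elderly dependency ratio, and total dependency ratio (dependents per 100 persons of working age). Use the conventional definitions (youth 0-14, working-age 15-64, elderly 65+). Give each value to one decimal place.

0–14: 1894 + 1400 + 1435 = 4729
15–64: 1734 + 1510 + 1493 + 1955 + 1604 + 1566 + 1553 + 1825 + 2343 + 1827 = 17410
65+: 3423
Youth dependency ratio = 4729 / 17410 × 100 = 27.2
Old-age dependency ratio = 3423 / 17410 × 100 = 19.7
Total dependency ratio = (4729 + 3423) / 17410 × 100 = 8152 / 17410 × 100 = 46.8

Youth dependency ratio: 27.2
Old-age dependency ratio: 19.7
Total dependency ratio: 46.8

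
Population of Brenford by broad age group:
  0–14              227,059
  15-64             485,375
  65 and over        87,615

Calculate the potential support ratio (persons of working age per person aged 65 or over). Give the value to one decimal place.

Potential support ratio: 5.5

Potential support ratio = 485,375 / 87,615 = 5.5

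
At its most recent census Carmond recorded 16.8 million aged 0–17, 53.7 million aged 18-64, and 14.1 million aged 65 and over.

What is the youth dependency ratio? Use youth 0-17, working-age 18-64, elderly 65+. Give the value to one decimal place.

Youth dependency ratio: 31.3

Youth dependency ratio = 16.8 / 53.7 × 100 = 31.3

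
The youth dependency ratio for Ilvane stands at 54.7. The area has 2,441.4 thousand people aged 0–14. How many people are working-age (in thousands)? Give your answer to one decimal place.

Youth dependency ratio = youth / working-age × 100
54.7 = 2,441.4 / W × 100
⇒ 4,463.3

Working-age: 4,463.3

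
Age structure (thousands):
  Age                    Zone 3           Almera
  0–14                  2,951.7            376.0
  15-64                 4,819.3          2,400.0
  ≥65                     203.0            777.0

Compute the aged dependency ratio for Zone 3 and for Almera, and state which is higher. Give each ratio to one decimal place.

Zone 3: 203.0 / 4,819.3 × 100 = 4.2
Almera: 777.0 / 2,400.0 × 100 = 32.4

Zone 3: 4.2
Almera: 32.4
Higher: Almera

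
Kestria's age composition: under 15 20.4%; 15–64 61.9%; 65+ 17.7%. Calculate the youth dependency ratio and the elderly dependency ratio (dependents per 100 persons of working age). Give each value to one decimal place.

Youth dependency ratio: 33.0
Old-age dependency ratio: 28.6

Youth dependency ratio = 20.4 / 61.9 × 100 = 33.0
Old-age dependency ratio = 17.7 / 61.9 × 100 = 28.6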